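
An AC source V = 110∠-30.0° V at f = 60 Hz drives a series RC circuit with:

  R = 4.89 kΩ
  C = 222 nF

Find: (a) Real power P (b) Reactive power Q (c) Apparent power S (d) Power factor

Step 1 — Angular frequency: ω = 2π·f = 2π·60 = 377 rad/s.
Step 2 — Component impedances:
  R: Z = R = 4890 Ω
  C: Z = 1/(jωC) = -j/(ω·C) = 0 - j1.195e+04 Ω
Step 3 — Series combination: Z_total = R + C = 4890 - j1.195e+04 Ω = 1.291e+04∠-67.7° Ω.
Step 4 — Source phasor: V = 110∠-30.0° V = 95.26 - j55 V.
Step 5 — Current: I = V / Z = 0.006737 + j0.005215 A = 0.00852∠37.7° A.
Step 6 — Complex power: S = V·I* = 0.355 - j0.8674 VA.
Step 7 — Real power: P = Re(S) = 0.355 W.
Step 8 — Reactive power: Q = Im(S) = -0.8674 VAR.
Step 9 — Apparent power: |S| = 0.9372 VA.
Step 10 — Power factor: PF = P/|S| = 0.3788 (leading).

(a) P = 0.355 W  (b) Q = -0.8674 VAR  (c) S = 0.9372 VA  (d) PF = 0.3788 (leading)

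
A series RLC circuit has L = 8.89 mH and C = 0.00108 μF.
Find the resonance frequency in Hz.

Step 1 — Resonance condition Im(Z)=0 gives ω₀ = 1/√(LC).
Step 2 — ω₀ = 1/√(0.00889·1.08e-09) = 3.227e+05 rad/s.
Step 3 — f₀ = ω₀/(2π) = 5.136e+04 Hz.

f₀ = 5.136e+04 Hz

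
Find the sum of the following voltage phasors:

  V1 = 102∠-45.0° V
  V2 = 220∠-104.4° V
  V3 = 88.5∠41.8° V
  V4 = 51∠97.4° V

Step 1 — Convert each phasor to rectangular form:
  V1 = 102·(cos(-45.0°) + j·sin(-45.0°)) = 72.12 - j72.12 V
  V2 = 220·(cos(-104.4°) + j·sin(-104.4°)) = -54.71 - j213.1 V
  V3 = 88.5·(cos(41.8°) + j·sin(41.8°)) = 65.97 + j58.99 V
  V4 = 51·(cos(97.4°) + j·sin(97.4°)) = -6.569 + j50.58 V
Step 2 — Sum components: V_total = 76.82 - j175.6 V.
Step 3 — Convert to polar: |V_total| = 191.7 V, ∠V_total = -66.4°.

V_total = 191.7∠-66.4° V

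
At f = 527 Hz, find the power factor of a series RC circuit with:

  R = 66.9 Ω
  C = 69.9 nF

Step 1 — Angular frequency: ω = 2π·f = 2π·527 = 3311 rad/s.
Step 2 — Component impedances:
  R: Z = R = 66.9 Ω
  C: Z = 1/(jωC) = -j/(ω·C) = 0 - j4320 Ω
Step 3 — Series combination: Z_total = R + C = 66.9 - j4320 Ω = 4321∠-89.1° Ω.
Step 4 — Power factor: PF = cos(φ) = Re(Z)/|Z| = 66.9/4321 = 0.01548.
Step 5 — Type: Im(Z) = -4320 ⇒ leading (phase φ = -89.1°).

PF = 0.01548 (leading, φ = -89.1°)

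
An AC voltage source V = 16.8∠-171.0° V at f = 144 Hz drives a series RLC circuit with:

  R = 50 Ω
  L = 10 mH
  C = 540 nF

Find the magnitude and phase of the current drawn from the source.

Step 1 — Angular frequency: ω = 2π·f = 2π·144 = 904.8 rad/s.
Step 2 — Component impedances:
  R: Z = R = 50 Ω
  L: Z = jωL = j·904.8·0.01 = 0 + j9.048 Ω
  C: Z = 1/(jωC) = -j/(ω·C) = 0 - j2047 Ω
Step 3 — Series combination: Z_total = R + L + C = 50 - j2038 Ω = 2038∠-88.6° Ω.
Step 4 — Source phasor: V = 16.8∠-171.0° V = -16.59 - j2.628 V.
Step 5 — Ohm's law: I = V / Z_total = (-16.59 - j2.628) / (50 - j2038) = 0.001089 - j0.00817 A.
Step 6 — Convert to polar: |I| = 0.008242 A, ∠I = -82.4°.

I = 0.008242∠-82.4° A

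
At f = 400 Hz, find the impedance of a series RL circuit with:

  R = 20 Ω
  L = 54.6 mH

Step 1 — Angular frequency: ω = 2π·f = 2π·400 = 2513 rad/s.
Step 2 — Component impedances:
  R: Z = R = 20 Ω
  L: Z = jωL = j·2513·0.0546 = 0 + j137.2 Ω
Step 3 — Series combination: Z_total = R + L = 20 + j137.2 Ω = 138.7∠81.7° Ω.

Z = 20 + j137.2 Ω = 138.7∠81.7° Ω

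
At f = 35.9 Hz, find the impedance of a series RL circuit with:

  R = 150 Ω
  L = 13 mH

Step 1 — Angular frequency: ω = 2π·f = 2π·35.9 = 225.6 rad/s.
Step 2 — Component impedances:
  R: Z = R = 150 Ω
  L: Z = jωL = j·225.6·0.013 = 0 + j2.932 Ω
Step 3 — Series combination: Z_total = R + L = 150 + j2.932 Ω = 150∠1.1° Ω.

Z = 150 + j2.932 Ω = 150∠1.1° Ω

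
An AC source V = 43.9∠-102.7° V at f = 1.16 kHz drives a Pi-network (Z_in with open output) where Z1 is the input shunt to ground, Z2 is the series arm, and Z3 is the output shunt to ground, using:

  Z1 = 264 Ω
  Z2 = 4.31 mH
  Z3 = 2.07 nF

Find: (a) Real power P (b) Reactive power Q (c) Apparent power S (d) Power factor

Step 1 — Angular frequency: ω = 2π·f = 2π·1160 = 7288 rad/s.
Step 2 — Component impedances:
  Z1: Z = R = 264 Ω
  Z2: Z = jωL = j·7288·0.00431 = 0 + j31.41 Ω
  Z3: Z = 1/(jωC) = -j/(ω·C) = 0 - j6.628e+04 Ω
Step 3 — With open output, the series arm Z2 and the output shunt Z3 appear in series to ground: Z2 + Z3 = 0 - j6.625e+04 Ω.
Step 4 — Parallel with input shunt Z1: Z_in = Z1 || (Z2 + Z3) = 264 - j1.052 Ω = 264∠-0.2° Ω.
Step 5 — Source phasor: V = 43.9∠-102.7° V = -9.651 - j42.83 V.
Step 6 — Current: I = V / Z = -0.03591 - j0.1624 A = 0.1663∠-102.5° A.
Step 7 — Complex power: S = V·I* = 7.3 - j0.02909 VA.
Step 8 — Real power: P = Re(S) = 7.3 W.
Step 9 — Reactive power: Q = Im(S) = -0.02909 VAR.
Step 10 — Apparent power: |S| = 7.3 VA.
Step 11 — Power factor: PF = P/|S| = 1 (leading).

(a) P = 7.3 W  (b) Q = -0.02909 VAR  (c) S = 7.3 VA  (d) PF = 1 (leading)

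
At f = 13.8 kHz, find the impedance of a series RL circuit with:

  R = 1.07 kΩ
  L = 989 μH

Step 1 — Angular frequency: ω = 2π·f = 2π·1.38e+04 = 8.671e+04 rad/s.
Step 2 — Component impedances:
  R: Z = R = 1070 Ω
  L: Z = jωL = j·8.671e+04·0.000989 = 0 + j85.75 Ω
Step 3 — Series combination: Z_total = R + L = 1070 + j85.75 Ω = 1073∠4.6° Ω.

Z = 1070 + j85.75 Ω = 1073∠4.6° Ω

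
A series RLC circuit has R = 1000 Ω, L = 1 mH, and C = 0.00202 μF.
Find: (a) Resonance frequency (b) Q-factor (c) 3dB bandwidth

Step 1 — Resonance condition Im(Z)=0 gives ω₀ = 1/√(LC).
Step 2 — ω₀ = 1/√(0.001·2.02e-09) = 7.036e+05 rad/s.
Step 3 — f₀ = ω₀/(2π) = 1.12e+05 Hz.
Step 4 — Series Q: Q = ω₀L/R = 7.036e+05·0.001/1000 = 0.7036.
Step 5 — 3dB bandwidth: Δω = ω₀/Q = 1e+06 rad/s; BW = Δω/(2π) = 1.592e+05 Hz.

(a) f₀ = 1.12e+05 Hz  (b) Q = 0.7036  (c) BW = 1.592e+05 Hz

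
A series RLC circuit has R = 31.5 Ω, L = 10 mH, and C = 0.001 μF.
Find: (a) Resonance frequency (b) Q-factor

Step 1 — Resonance condition Im(Z)=0 gives ω₀ = 1/√(LC).
Step 2 — ω₀ = 1/√(0.01·1e-09) = 3.162e+05 rad/s.
Step 3 — f₀ = ω₀/(2π) = 5.033e+04 Hz.
Step 4 — Series Q: Q = ω₀L/R = 3.162e+05·0.01/31.5 = 100.4.

(a) f₀ = 5.033e+04 Hz  (b) Q = 100.4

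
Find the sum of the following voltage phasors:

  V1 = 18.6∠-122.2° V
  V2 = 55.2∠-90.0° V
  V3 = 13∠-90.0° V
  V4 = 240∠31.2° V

Step 1 — Convert each phasor to rectangular form:
  V1 = 18.6·(cos(-122.2°) + j·sin(-122.2°)) = -9.911 - j15.74 V
  V2 = 55.2·(cos(-90.0°) + j·sin(-90.0°)) = 0 - j55.2 V
  V3 = 13·(cos(-90.0°) + j·sin(-90.0°)) = 0 - j13 V
  V4 = 240·(cos(31.2°) + j·sin(31.2°)) = 205.3 + j124.3 V
Step 2 — Sum components: V_total = 195.4 + j40.39 V.
Step 3 — Convert to polar: |V_total| = 199.5 V, ∠V_total = 11.7°.

V_total = 199.5∠11.7° V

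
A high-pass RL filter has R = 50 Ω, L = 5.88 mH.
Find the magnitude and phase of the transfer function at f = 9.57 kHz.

Step 1 — Angular frequency: ω = 2π·9570 = 6.013e+04 rad/s.
Step 2 — Transfer function: H(jω) = jωL/(R + jωL).
Step 3 — Numerator jωL = j·353.6; denominator R + jωL = 50 + j353.6.
Step 4 — H = 0.9804 + j0.1386.
Step 5 — Magnitude: |H| = 0.9901 (-0.1 dB); phase: φ = 8.0°.

|H| = 0.9901 (-0.1 dB), φ = 8.0°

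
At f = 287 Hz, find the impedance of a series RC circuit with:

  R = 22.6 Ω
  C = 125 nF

Step 1 — Angular frequency: ω = 2π·f = 2π·287 = 1803 rad/s.
Step 2 — Component impedances:
  R: Z = R = 22.6 Ω
  C: Z = 1/(jωC) = -j/(ω·C) = 0 - j4436 Ω
Step 3 — Series combination: Z_total = R + C = 22.6 - j4436 Ω = 4436∠-89.7° Ω.

Z = 22.6 - j4436 Ω = 4436∠-89.7° Ω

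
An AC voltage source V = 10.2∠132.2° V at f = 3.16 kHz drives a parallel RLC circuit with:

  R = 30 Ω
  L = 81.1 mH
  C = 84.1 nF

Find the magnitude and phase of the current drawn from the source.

Step 1 — Angular frequency: ω = 2π·f = 2π·3160 = 1.985e+04 rad/s.
Step 2 — Component impedances:
  R: Z = R = 30 Ω
  L: Z = jωL = j·1.985e+04·0.0811 = 0 + j1610 Ω
  C: Z = 1/(jωC) = -j/(ω·C) = 0 - j598.9 Ω
Step 3 — Parallel combination: 1/Z_total = 1/R + 1/L + 1/C; Z_total = 29.97 - j0.943 Ω = 29.99∠-1.8° Ω.
Step 4 — Source phasor: V = 10.2∠132.2° V = -6.852 + j7.556 V.
Step 5 — Ohm's law: I = V / Z_total = (-6.852 + j7.556) / (29.97 - j0.943) = -0.2363 + j0.2447 A.
Step 6 — Convert to polar: |I| = 0.3402 A, ∠I = 134.0°.

I = 0.3402∠134.0° A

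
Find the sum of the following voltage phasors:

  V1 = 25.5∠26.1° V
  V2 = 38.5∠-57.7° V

Step 1 — Convert each phasor to rectangular form:
  V1 = 25.5·(cos(26.1°) + j·sin(26.1°)) = 22.9 + j11.22 V
  V2 = 38.5·(cos(-57.7°) + j·sin(-57.7°)) = 20.57 - j32.54 V
Step 2 — Sum components: V_total = 43.47 - j21.32 V.
Step 3 — Convert to polar: |V_total| = 48.42 V, ∠V_total = -26.1°.

V_total = 48.42∠-26.1° V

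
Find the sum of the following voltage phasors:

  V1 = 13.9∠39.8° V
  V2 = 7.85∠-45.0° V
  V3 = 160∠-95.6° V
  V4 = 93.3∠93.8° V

Step 1 — Convert each phasor to rectangular form:
  V1 = 13.9·(cos(39.8°) + j·sin(39.8°)) = 10.68 + j8.898 V
  V2 = 7.85·(cos(-45.0°) + j·sin(-45.0°)) = 5.551 - j5.551 V
  V3 = 160·(cos(-95.6°) + j·sin(-95.6°)) = -15.61 - j159.2 V
  V4 = 93.3·(cos(93.8°) + j·sin(93.8°)) = -6.183 + j93.09 V
Step 2 — Sum components: V_total = -5.567 - j62.79 V.
Step 3 — Convert to polar: |V_total| = 63.04 V, ∠V_total = -95.1°.

V_total = 63.04∠-95.1° V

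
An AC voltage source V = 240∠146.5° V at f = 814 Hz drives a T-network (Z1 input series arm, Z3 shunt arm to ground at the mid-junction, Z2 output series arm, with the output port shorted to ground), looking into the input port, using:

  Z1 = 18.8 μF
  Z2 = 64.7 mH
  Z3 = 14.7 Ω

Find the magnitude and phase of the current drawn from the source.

Step 1 — Angular frequency: ω = 2π·f = 2π·814 = 5115 rad/s.
Step 2 — Component impedances:
  Z1: Z = 1/(jωC) = -j/(ω·C) = 0 - j10.4 Ω
  Z2: Z = jωL = j·5115·0.0647 = 0 + j330.9 Ω
  Z3: Z = R = 14.7 Ω
Step 3 — With the output port shorted to ground, the output series arm Z2 runs from the junction to ground; the shunt arm Z3 also runs from the junction to ground. They appear in parallel: Z3 || Z2 = 14.67 + j0.6517 Ω.
Step 4 — Series with input arm Z1: Z_in = Z1 + (Z3 || Z2) = 14.67 - j9.748 Ω = 17.61∠-33.6° Ω.
Step 5 — Source phasor: V = 240∠146.5° V = -200.1 + j132.5 V.
Step 6 — Ohm's law: I = V / Z_total = (-200.1 + j132.5) / (14.67 - j9.748) = -13.63 - j0.0244 A.
Step 7 — Convert to polar: |I| = 13.63 A, ∠I = -179.9°.

I = 13.63∠-179.9° A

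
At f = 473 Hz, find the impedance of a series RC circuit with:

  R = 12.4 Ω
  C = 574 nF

Step 1 — Angular frequency: ω = 2π·f = 2π·473 = 2972 rad/s.
Step 2 — Component impedances:
  R: Z = R = 12.4 Ω
  C: Z = 1/(jωC) = -j/(ω·C) = 0 - j586.2 Ω
Step 3 — Series combination: Z_total = R + C = 12.4 - j586.2 Ω = 586.3∠-88.8° Ω.

Z = 12.4 - j586.2 Ω = 586.3∠-88.8° Ω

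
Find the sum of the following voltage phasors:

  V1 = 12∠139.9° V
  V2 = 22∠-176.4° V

Step 1 — Convert each phasor to rectangular form:
  V1 = 12·(cos(139.9°) + j·sin(139.9°)) = -9.179 + j7.729 V
  V2 = 22·(cos(-176.4°) + j·sin(-176.4°)) = -21.96 - j1.381 V
Step 2 — Sum components: V_total = -31.14 + j6.348 V.
Step 3 — Convert to polar: |V_total| = 31.78 V, ∠V_total = 168.5°.

V_total = 31.78∠168.5° V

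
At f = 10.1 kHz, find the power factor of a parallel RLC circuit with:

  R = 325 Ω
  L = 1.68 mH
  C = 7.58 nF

Step 1 — Angular frequency: ω = 2π·f = 2π·1.01e+04 = 6.346e+04 rad/s.
Step 2 — Component impedances:
  R: Z = R = 325 Ω
  L: Z = jωL = j·6.346e+04·0.00168 = 0 + j106.6 Ω
  C: Z = 1/(jωC) = -j/(ω·C) = 0 - j2079 Ω
Step 3 — Parallel combination: 1/Z_total = 1/R + 1/L + 1/C; Z_total = 34.71 + j100.4 Ω = 106.2∠70.9° Ω.
Step 4 — Power factor: PF = cos(φ) = Re(Z)/|Z| = 34.71/106.2 = 0.3268.
Step 5 — Type: Im(Z) = 100.4 ⇒ lagging (phase φ = 70.9°).

PF = 0.3268 (lagging, φ = 70.9°)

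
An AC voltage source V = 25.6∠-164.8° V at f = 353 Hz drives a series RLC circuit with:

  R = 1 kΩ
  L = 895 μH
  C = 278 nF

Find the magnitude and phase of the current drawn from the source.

Step 1 — Angular frequency: ω = 2π·f = 2π·353 = 2218 rad/s.
Step 2 — Component impedances:
  R: Z = R = 1000 Ω
  L: Z = jωL = j·2218·0.000895 = 0 + j1.985 Ω
  C: Z = 1/(jωC) = -j/(ω·C) = 0 - j1622 Ω
Step 3 — Series combination: Z_total = R + L + C = 1000 - j1620 Ω = 1904∠-58.3° Ω.
Step 4 — Source phasor: V = 25.6∠-164.8° V = -24.7 - j6.712 V.
Step 5 — Ohm's law: I = V / Z_total = (-24.7 - j6.712) / (1000 - j1620) = -0.003817 - j0.01289 A.
Step 6 — Convert to polar: |I| = 0.01345 A, ∠I = -106.5°.

I = 0.01345∠-106.5° A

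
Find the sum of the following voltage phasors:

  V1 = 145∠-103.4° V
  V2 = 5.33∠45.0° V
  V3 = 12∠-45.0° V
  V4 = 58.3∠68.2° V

Step 1 — Convert each phasor to rectangular form:
  V1 = 145·(cos(-103.4°) + j·sin(-103.4°)) = -33.6 - j141.1 V
  V2 = 5.33·(cos(45.0°) + j·sin(45.0°)) = 3.769 + j3.769 V
  V3 = 12·(cos(-45.0°) + j·sin(-45.0°)) = 8.485 - j8.485 V
  V4 = 58.3·(cos(68.2°) + j·sin(68.2°)) = 21.65 + j54.13 V
Step 2 — Sum components: V_total = 0.3015 - j91.64 V.
Step 3 — Convert to polar: |V_total| = 91.64 V, ∠V_total = -89.8°.

V_total = 91.64∠-89.8° V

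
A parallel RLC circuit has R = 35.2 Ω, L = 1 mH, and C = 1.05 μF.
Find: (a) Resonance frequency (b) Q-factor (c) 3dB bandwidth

Step 1 — Resonance: ω₀ = 1/√(LC) = 1/√(0.001·1.05e-06) = 3.086e+04 rad/s.
Step 2 — f₀ = ω₀/(2π) = 4912 Hz.
Step 3 — Parallel Q: Q = R/(ω₀L) = 35.2/(3.086e+04·0.001) = 1.141.
Step 4 — Bandwidth: Δω = ω₀/Q = 2.706e+04 rad/s; BW = Δω/(2π) = 4306 Hz.

(a) f₀ = 4912 Hz  (b) Q = 1.141  (c) BW = 4306 Hz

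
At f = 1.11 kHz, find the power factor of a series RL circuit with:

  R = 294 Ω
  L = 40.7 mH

Step 1 — Angular frequency: ω = 2π·f = 2π·1110 = 6974 rad/s.
Step 2 — Component impedances:
  R: Z = R = 294 Ω
  L: Z = jωL = j·6974·0.0407 = 0 + j283.9 Ω
Step 3 — Series combination: Z_total = R + L = 294 + j283.9 Ω = 408.7∠44.0° Ω.
Step 4 — Power factor: PF = cos(φ) = Re(Z)/|Z| = 294/408.7 = 0.7194.
Step 5 — Type: Im(Z) = 283.9 ⇒ lagging (phase φ = 44.0°).

PF = 0.7194 (lagging, φ = 44.0°)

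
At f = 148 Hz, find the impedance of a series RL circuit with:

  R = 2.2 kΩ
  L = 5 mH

Step 1 — Angular frequency: ω = 2π·f = 2π·148 = 929.9 rad/s.
Step 2 — Component impedances:
  R: Z = R = 2200 Ω
  L: Z = jωL = j·929.9·0.005 = 0 + j4.65 Ω
Step 3 — Series combination: Z_total = R + L = 2200 + j4.65 Ω = 2200∠0.1° Ω.

Z = 2200 + j4.65 Ω = 2200∠0.1° Ω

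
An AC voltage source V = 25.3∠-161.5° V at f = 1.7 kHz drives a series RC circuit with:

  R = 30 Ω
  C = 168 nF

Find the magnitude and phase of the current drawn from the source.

Step 1 — Angular frequency: ω = 2π·f = 2π·1700 = 1.068e+04 rad/s.
Step 2 — Component impedances:
  R: Z = R = 30 Ω
  C: Z = 1/(jωC) = -j/(ω·C) = 0 - j557.3 Ω
Step 3 — Series combination: Z_total = R + C = 30 - j557.3 Ω = 558.1∠-86.9° Ω.
Step 4 — Source phasor: V = 25.3∠-161.5° V = -23.99 - j8.028 V.
Step 5 — Ohm's law: I = V / Z_total = (-23.99 - j8.028) / (30 - j557.3) = 0.01205 - j0.0437 A.
Step 6 — Convert to polar: |I| = 0.04533 A, ∠I = -74.6°.

I = 0.04533∠-74.6° A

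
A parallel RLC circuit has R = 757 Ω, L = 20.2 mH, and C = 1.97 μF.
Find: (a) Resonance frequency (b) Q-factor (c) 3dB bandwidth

Step 1 — Resonance: ω₀ = 1/√(LC) = 1/√(0.0202·1.97e-06) = 5013 rad/s.
Step 2 — f₀ = ω₀/(2π) = 797.8 Hz.
Step 3 — Parallel Q: Q = R/(ω₀L) = 757/(5013·0.0202) = 7.476.
Step 4 — Bandwidth: Δω = ω₀/Q = 670.6 rad/s; BW = Δω/(2π) = 106.7 Hz.

(a) f₀ = 797.8 Hz  (b) Q = 7.476  (c) BW = 106.7 Hz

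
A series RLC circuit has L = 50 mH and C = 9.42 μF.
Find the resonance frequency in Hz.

Step 1 — Resonance condition Im(Z)=0 gives ω₀ = 1/√(LC).
Step 2 — ω₀ = 1/√(0.05·9.42e-06) = 1457 rad/s.
Step 3 — f₀ = ω₀/(2π) = 231.9 Hz.

f₀ = 231.9 Hz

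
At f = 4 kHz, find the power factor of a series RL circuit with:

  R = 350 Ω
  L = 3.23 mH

Step 1 — Angular frequency: ω = 2π·f = 2π·4000 = 2.513e+04 rad/s.
Step 2 — Component impedances:
  R: Z = R = 350 Ω
  L: Z = jωL = j·2.513e+04·0.00323 = 0 + j81.18 Ω
Step 3 — Series combination: Z_total = R + L = 350 + j81.18 Ω = 359.3∠13.1° Ω.
Step 4 — Power factor: PF = cos(φ) = Re(Z)/|Z| = 350/359.3 = 0.9741.
Step 5 — Type: Im(Z) = 81.18 ⇒ lagging (phase φ = 13.1°).

PF = 0.9741 (lagging, φ = 13.1°)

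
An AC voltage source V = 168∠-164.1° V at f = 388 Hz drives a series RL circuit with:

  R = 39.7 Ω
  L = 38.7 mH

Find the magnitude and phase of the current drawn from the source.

Step 1 — Angular frequency: ω = 2π·f = 2π·388 = 2438 rad/s.
Step 2 — Component impedances:
  R: Z = R = 39.7 Ω
  L: Z = jωL = j·2438·0.0387 = 0 + j94.35 Ω
Step 3 — Series combination: Z_total = R + L = 39.7 + j94.35 Ω = 102.4∠67.2° Ω.
Step 4 — Source phasor: V = 168∠-164.1° V = -161.6 - j46.03 V.
Step 5 — Ohm's law: I = V / Z_total = (-161.6 - j46.03) / (39.7 + j94.35) = -1.027 + j1.281 A.
Step 6 — Convert to polar: |I| = 1.641 A, ∠I = 128.7°.

I = 1.641∠128.7° A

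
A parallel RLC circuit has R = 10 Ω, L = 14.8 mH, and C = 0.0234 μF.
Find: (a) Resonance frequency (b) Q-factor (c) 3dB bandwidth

Step 1 — Resonance: ω₀ = 1/√(LC) = 1/√(0.0148·2.34e-08) = 5.374e+04 rad/s.
Step 2 — f₀ = ω₀/(2π) = 8552 Hz.
Step 3 — Parallel Q: Q = R/(ω₀L) = 10/(5.374e+04·0.0148) = 0.01257.
Step 4 — Bandwidth: Δω = ω₀/Q = 4.274e+06 rad/s; BW = Δω/(2π) = 6.801e+05 Hz.

(a) f₀ = 8552 Hz  (b) Q = 0.01257  (c) BW = 6.801e+05 Hz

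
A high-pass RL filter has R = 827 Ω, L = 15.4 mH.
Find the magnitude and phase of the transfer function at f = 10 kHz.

Step 1 — Angular frequency: ω = 2π·1e+04 = 6.283e+04 rad/s.
Step 2 — Transfer function: H(jω) = jωL/(R + jωL).
Step 3 — Numerator jωL = j·967.6; denominator R + jωL = 827 + j967.6.
Step 4 — H = 0.5779 + j0.4939.
Step 5 — Magnitude: |H| = 0.7602 (-2.4 dB); phase: φ = 40.5°.

|H| = 0.7602 (-2.4 dB), φ = 40.5°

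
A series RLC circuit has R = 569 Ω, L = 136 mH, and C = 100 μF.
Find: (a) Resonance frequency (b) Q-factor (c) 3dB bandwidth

Step 1 — Resonance: ω₀ = 1/√(LC) = 1/√(0.136·0.0001) = 271.2 rad/s.
Step 2 — f₀ = ω₀/(2π) = 43.16 Hz.
Step 3 — Series Q: Q = ω₀L/R = 271.2·0.136/569 = 0.06481.
Step 4 — Bandwidth: Δω = ω₀/Q = 4184 rad/s; BW = Δω/(2π) = 665.9 Hz.

(a) f₀ = 43.16 Hz  (b) Q = 0.06481  (c) BW = 665.9 Hz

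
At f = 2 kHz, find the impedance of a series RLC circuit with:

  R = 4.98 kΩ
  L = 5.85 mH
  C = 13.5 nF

Step 1 — Angular frequency: ω = 2π·f = 2π·2000 = 1.257e+04 rad/s.
Step 2 — Component impedances:
  R: Z = R = 4980 Ω
  L: Z = jωL = j·1.257e+04·0.00585 = 0 + j73.51 Ω
  C: Z = 1/(jωC) = -j/(ω·C) = 0 - j5895 Ω
Step 3 — Series combination: Z_total = R + L + C = 4980 - j5821 Ω = 7661∠-49.5° Ω.

Z = 4980 - j5821 Ω = 7661∠-49.5° Ω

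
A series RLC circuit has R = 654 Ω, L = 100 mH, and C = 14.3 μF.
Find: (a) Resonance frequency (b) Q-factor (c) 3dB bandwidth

Step 1 — Resonance: ω₀ = 1/√(LC) = 1/√(0.1·1.43e-05) = 836.2 rad/s.
Step 2 — f₀ = ω₀/(2π) = 133.1 Hz.
Step 3 — Series Q: Q = ω₀L/R = 836.2·0.1/654 = 0.1279.
Step 4 — Bandwidth: Δω = ω₀/Q = 6540 rad/s; BW = Δω/(2π) = 1041 Hz.

(a) f₀ = 133.1 Hz  (b) Q = 0.1279  (c) BW = 1041 Hz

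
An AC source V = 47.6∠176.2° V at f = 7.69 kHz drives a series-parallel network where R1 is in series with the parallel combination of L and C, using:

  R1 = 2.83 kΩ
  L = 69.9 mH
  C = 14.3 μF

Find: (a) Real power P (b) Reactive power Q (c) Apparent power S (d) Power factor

Step 1 — Angular frequency: ω = 2π·f = 2π·7690 = 4.832e+04 rad/s.
Step 2 — Component impedances:
  R1: Z = R = 2830 Ω
  L: Z = jωL = j·4.832e+04·0.0699 = 0 + j3377 Ω
  C: Z = 1/(jωC) = -j/(ω·C) = 0 - j1.447 Ω
Step 3 — Parallel branch: L || C = 1/(1/L + 1/C) = 0 - j1.448 Ω.
Step 4 — Series with R1: Z_total = R1 + (L || C) = 2830 - j1.448 Ω = 2830∠-0.0° Ω.
Step 5 — Source phasor: V = 47.6∠176.2° V = -47.5 + j3.155 V.
Step 6 — Current: I = V / Z = -0.01678 + j0.001106 A = 0.01682∠176.2° A.
Step 7 — Complex power: S = V·I* = 0.8006 - j0.0004096 VA.
Step 8 — Real power: P = Re(S) = 0.8006 W.
Step 9 — Reactive power: Q = Im(S) = -0.0004096 VAR.
Step 10 — Apparent power: |S| = 0.8006 VA.
Step 11 — Power factor: PF = P/|S| = 1 (leading).

(a) P = 0.8006 W  (b) Q = -0.0004096 VAR  (c) S = 0.8006 VA  (d) PF = 1 (leading)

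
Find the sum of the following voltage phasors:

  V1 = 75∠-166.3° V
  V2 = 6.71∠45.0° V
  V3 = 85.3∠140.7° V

Step 1 — Convert each phasor to rectangular form:
  V1 = 75·(cos(-166.3°) + j·sin(-166.3°)) = -72.87 - j17.76 V
  V2 = 6.71·(cos(45.0°) + j·sin(45.0°)) = 4.745 + j4.745 V
  V3 = 85.3·(cos(140.7°) + j·sin(140.7°)) = -66.01 + j54.03 V
Step 2 — Sum components: V_total = -134.1 + j41.01 V.
Step 3 — Convert to polar: |V_total| = 140.3 V, ∠V_total = 163.0°.

V_total = 140.3∠163.0° V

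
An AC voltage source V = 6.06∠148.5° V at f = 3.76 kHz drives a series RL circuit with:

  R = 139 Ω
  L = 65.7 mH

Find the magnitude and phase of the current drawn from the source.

Step 1 — Angular frequency: ω = 2π·f = 2π·3760 = 2.362e+04 rad/s.
Step 2 — Component impedances:
  R: Z = R = 139 Ω
  L: Z = jωL = j·2.362e+04·0.0657 = 0 + j1552 Ω
Step 3 — Series combination: Z_total = R + L = 139 + j1552 Ω = 1558∠84.9° Ω.
Step 4 — Source phasor: V = 6.06∠148.5° V = -5.167 + j3.166 V.
Step 5 — Ohm's law: I = V / Z_total = (-5.167 + j3.166) / (139 + j1552) = 0.001728 + j0.003484 A.
Step 6 — Convert to polar: |I| = 0.003889 A, ∠I = 63.6°.

I = 0.003889∠63.6° A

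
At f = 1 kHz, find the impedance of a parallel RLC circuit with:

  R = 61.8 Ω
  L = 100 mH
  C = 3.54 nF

Step 1 — Angular frequency: ω = 2π·f = 2π·1000 = 6283 rad/s.
Step 2 — Component impedances:
  R: Z = R = 61.8 Ω
  L: Z = jωL = j·6283·0.1 = 0 + j628.3 Ω
  C: Z = 1/(jωC) = -j/(ω·C) = 0 - j4.496e+04 Ω
Step 3 — Parallel combination: 1/Z_total = 1/R + 1/L + 1/C; Z_total = 61.22 + j5.938 Ω = 61.51∠5.5° Ω.

Z = 61.22 + j5.938 Ω = 61.51∠5.5° Ω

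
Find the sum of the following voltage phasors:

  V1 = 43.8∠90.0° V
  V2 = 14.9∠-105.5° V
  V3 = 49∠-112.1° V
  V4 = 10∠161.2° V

Step 1 — Convert each phasor to rectangular form:
  V1 = 43.8·(cos(90.0°) + j·sin(90.0°)) = 0 + j43.8 V
  V2 = 14.9·(cos(-105.5°) + j·sin(-105.5°)) = -3.982 - j14.36 V
  V3 = 49·(cos(-112.1°) + j·sin(-112.1°)) = -18.43 - j45.4 V
  V4 = 10·(cos(161.2°) + j·sin(161.2°)) = -9.466 + j3.223 V
Step 2 — Sum components: V_total = -31.88 - j12.74 V.
Step 3 — Convert to polar: |V_total| = 34.33 V, ∠V_total = -158.2°.

V_total = 34.33∠-158.2° V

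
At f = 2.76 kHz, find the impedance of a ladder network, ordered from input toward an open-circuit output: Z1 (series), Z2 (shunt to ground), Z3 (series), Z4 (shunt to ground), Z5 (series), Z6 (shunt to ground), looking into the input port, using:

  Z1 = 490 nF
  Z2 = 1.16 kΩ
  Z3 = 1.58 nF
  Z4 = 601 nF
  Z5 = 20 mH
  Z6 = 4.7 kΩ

Step 1 — Angular frequency: ω = 2π·f = 2π·2760 = 1.734e+04 rad/s.
Step 2 — Component impedances:
  Z1: Z = 1/(jωC) = -j/(ω·C) = 0 - j117.7 Ω
  Z2: Z = R = 1160 Ω
  Z3: Z = 1/(jωC) = -j/(ω·C) = 0 - j3.65e+04 Ω
  Z4: Z = 1/(jωC) = -j/(ω·C) = 0 - j95.95 Ω
  Z5: Z = jωL = j·1.734e+04·0.02 = 0 + j346.8 Ω
  Z6: Z = R = 4700 Ω
Step 3 — Ladder network (open output): work backward from the far end, alternating series and parallel combinations. Z_in = 1159 - j154.4 Ω = 1169∠-7.6° Ω.

Z = 1159 - j154.4 Ω = 1169∠-7.6° Ω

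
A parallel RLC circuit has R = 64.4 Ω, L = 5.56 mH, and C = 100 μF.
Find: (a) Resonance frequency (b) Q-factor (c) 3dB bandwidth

Step 1 — Resonance: ω₀ = 1/√(LC) = 1/√(0.00556·0.0001) = 1341 rad/s.
Step 2 — f₀ = ω₀/(2π) = 213.4 Hz.
Step 3 — Parallel Q: Q = R/(ω₀L) = 64.4/(1341·0.00556) = 8.637.
Step 4 — Bandwidth: Δω = ω₀/Q = 155.3 rad/s; BW = Δω/(2π) = 24.71 Hz.

(a) f₀ = 213.4 Hz  (b) Q = 8.637  (c) BW = 24.71 Hz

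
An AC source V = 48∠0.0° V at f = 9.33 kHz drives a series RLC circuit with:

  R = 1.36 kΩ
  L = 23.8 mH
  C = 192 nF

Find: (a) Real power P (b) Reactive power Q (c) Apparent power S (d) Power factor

Step 1 — Angular frequency: ω = 2π·f = 2π·9330 = 5.862e+04 rad/s.
Step 2 — Component impedances:
  R: Z = R = 1360 Ω
  L: Z = jωL = j·5.862e+04·0.0238 = 0 + j1395 Ω
  C: Z = 1/(jωC) = -j/(ω·C) = 0 - j88.85 Ω
Step 3 — Series combination: Z_total = R + L + C = 1360 + j1306 Ω = 1886∠43.8° Ω.
Step 4 — Source phasor: V = 48∠0.0° V = 48 V.
Step 5 — Current: I = V / Z = 0.01836 - j0.01763 A = 0.02545∠-43.8° A.
Step 6 — Complex power: S = V·I* = 0.8811 + j0.8464 VA.
Step 7 — Real power: P = Re(S) = 0.8811 W.
Step 8 — Reactive power: Q = Im(S) = 0.8464 VAR.
Step 9 — Apparent power: |S| = 1.222 VA.
Step 10 — Power factor: PF = P/|S| = 0.7212 (lagging).

(a) P = 0.8811 W  (b) Q = 0.8464 VAR  (c) S = 1.222 VA  (d) PF = 0.7212 (lagging)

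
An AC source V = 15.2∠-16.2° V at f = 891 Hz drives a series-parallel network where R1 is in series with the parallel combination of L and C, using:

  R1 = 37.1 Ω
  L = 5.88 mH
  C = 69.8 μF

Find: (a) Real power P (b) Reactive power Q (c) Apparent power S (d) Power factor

Step 1 — Angular frequency: ω = 2π·f = 2π·891 = 5598 rad/s.
Step 2 — Component impedances:
  R1: Z = R = 37.1 Ω
  L: Z = jωL = j·5598·0.00588 = 0 + j32.92 Ω
  C: Z = 1/(jωC) = -j/(ω·C) = 0 - j2.559 Ω
Step 3 — Parallel branch: L || C = 1/(1/L + 1/C) = 0 - j2.775 Ω.
Step 4 — Series with R1: Z_total = R1 + (L || C) = 37.1 - j2.775 Ω = 37.2∠-4.3° Ω.
Step 5 — Source phasor: V = 15.2∠-16.2° V = 14.6 - j4.241 V.
Step 6 — Current: I = V / Z = 0.3997 - j0.08441 A = 0.4086∠-11.9° A.
Step 7 — Complex power: S = V·I* = 6.193 - j0.4632 VA.
Step 8 — Real power: P = Re(S) = 6.193 W.
Step 9 — Reactive power: Q = Im(S) = -0.4632 VAR.
Step 10 — Apparent power: |S| = 6.21 VA.
Step 11 — Power factor: PF = P/|S| = 0.9972 (leading).

(a) P = 6.193 W  (b) Q = -0.4632 VAR  (c) S = 6.21 VA  (d) PF = 0.9972 (leading)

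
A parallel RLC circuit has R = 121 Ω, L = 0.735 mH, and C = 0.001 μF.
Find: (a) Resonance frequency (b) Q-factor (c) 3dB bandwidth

Step 1 — Resonance: ω₀ = 1/√(LC) = 1/√(0.000735·1e-09) = 1.166e+06 rad/s.
Step 2 — f₀ = ω₀/(2π) = 1.856e+05 Hz.
Step 3 — Parallel Q: Q = R/(ω₀L) = 121/(1.166e+06·0.000735) = 0.1411.
Step 4 — Bandwidth: Δω = ω₀/Q = 8.264e+06 rad/s; BW = Δω/(2π) = 1.315e+06 Hz.

(a) f₀ = 1.856e+05 Hz  (b) Q = 0.1411  (c) BW = 1.315e+06 Hz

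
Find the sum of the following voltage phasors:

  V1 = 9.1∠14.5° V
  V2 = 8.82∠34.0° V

Step 1 — Convert each phasor to rectangular form:
  V1 = 9.1·(cos(14.5°) + j·sin(14.5°)) = 8.81 + j2.278 V
  V2 = 8.82·(cos(34.0°) + j·sin(34.0°)) = 7.312 + j4.932 V
Step 2 — Sum components: V_total = 16.12 + j7.211 V.
Step 3 — Convert to polar: |V_total| = 17.66 V, ∠V_total = 24.1°.

V_total = 17.66∠24.1° V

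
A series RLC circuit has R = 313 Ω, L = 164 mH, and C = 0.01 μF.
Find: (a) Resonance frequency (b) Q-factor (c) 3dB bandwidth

Step 1 — Resonance: ω₀ = 1/√(LC) = 1/√(0.164·1e-08) = 2.469e+04 rad/s.
Step 2 — f₀ = ω₀/(2π) = 3930 Hz.
Step 3 — Series Q: Q = ω₀L/R = 2.469e+04·0.164/313 = 12.94.
Step 4 — Bandwidth: Δω = ω₀/Q = 1909 rad/s; BW = Δω/(2π) = 303.8 Hz.

(a) f₀ = 3930 Hz  (b) Q = 12.94  (c) BW = 303.8 Hz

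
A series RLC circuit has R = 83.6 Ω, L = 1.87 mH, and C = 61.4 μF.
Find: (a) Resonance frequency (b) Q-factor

Step 1 — Resonance condition Im(Z)=0 gives ω₀ = 1/√(LC).
Step 2 — ω₀ = 1/√(0.00187·6.14e-05) = 2951 rad/s.
Step 3 — f₀ = ω₀/(2π) = 469.7 Hz.
Step 4 — Series Q: Q = ω₀L/R = 2951·0.00187/83.6 = 0.06601.

(a) f₀ = 469.7 Hz  (b) Q = 0.06601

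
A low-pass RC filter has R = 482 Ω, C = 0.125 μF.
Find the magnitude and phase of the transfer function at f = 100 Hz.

Step 1 — Angular frequency: ω = 2π·100 = 628.3 rad/s.
Step 2 — Transfer function: H(jω) = 1/(1 + jωRC).
Step 3 — Denominator: 1 + jωRC = 1 + j·628.3·482·1.25e-07 = 1 + j0.03786.
Step 4 — H = 0.9986 - j0.0378.
Step 5 — Magnitude: |H| = 0.9993 (-0.0 dB); phase: φ = -2.2°.

|H| = 0.9993 (-0.0 dB), φ = -2.2°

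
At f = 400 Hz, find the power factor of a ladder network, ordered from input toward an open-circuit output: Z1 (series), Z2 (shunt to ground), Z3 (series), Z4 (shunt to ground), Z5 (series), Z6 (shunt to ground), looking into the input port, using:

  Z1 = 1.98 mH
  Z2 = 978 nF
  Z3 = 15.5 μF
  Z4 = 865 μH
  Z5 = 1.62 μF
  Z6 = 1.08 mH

Step 1 — Angular frequency: ω = 2π·f = 2π·400 = 2513 rad/s.
Step 2 — Component impedances:
  Z1: Z = jωL = j·2513·0.00198 = 0 + j4.976 Ω
  Z2: Z = 1/(jωC) = -j/(ω·C) = 0 - j406.8 Ω
  Z3: Z = 1/(jωC) = -j/(ω·C) = 0 - j25.67 Ω
  Z4: Z = jωL = j·2513·0.000865 = 0 + j2.174 Ω
  Z5: Z = 1/(jωC) = -j/(ω·C) = 0 - j245.6 Ω
  Z6: Z = jωL = j·2513·0.00108 = 0 + j2.714 Ω
Step 3 — Ladder network (open output): work backward from the far end, alternating series and parallel combinations. Z_in = 0 - j17.22 Ω = 17.22∠-90.0° Ω.
Step 4 — Power factor: PF = cos(φ) = Re(Z)/|Z| = 0/17.22 = 0.
Step 5 — Type: Im(Z) = -17.22 ⇒ leading (phase φ = -90.0°).

PF = 0 (leading, φ = -90.0°)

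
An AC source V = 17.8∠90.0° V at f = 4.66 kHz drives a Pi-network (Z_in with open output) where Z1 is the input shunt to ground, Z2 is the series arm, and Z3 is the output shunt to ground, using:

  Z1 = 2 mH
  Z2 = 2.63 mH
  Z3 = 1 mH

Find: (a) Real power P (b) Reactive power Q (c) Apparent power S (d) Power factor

Step 1 — Angular frequency: ω = 2π·f = 2π·4660 = 2.928e+04 rad/s.
Step 2 — Component impedances:
  Z1: Z = jωL = j·2.928e+04·0.002 = 0 + j58.56 Ω
  Z2: Z = jωL = j·2.928e+04·0.00263 = 0 + j77.01 Ω
  Z3: Z = jωL = j·2.928e+04·0.001 = 0 + j29.28 Ω
Step 3 — With open output, the series arm Z2 and the output shunt Z3 appear in series to ground: Z2 + Z3 = 0 + j106.3 Ω.
Step 4 — Parallel with input shunt Z1: Z_in = Z1 || (Z2 + Z3) = 0 + j37.76 Ω = 37.76∠90.0° Ω.
Step 5 — Source phasor: V = 17.8∠90.0° V = 0 + j17.8 V.
Step 6 — Current: I = V / Z = 0.4714 A = 0.4714∠-0.0° A.
Step 7 — Complex power: S = V·I* = 0 + j8.392 VA.
Step 8 — Real power: P = Re(S) = 0 W.
Step 9 — Reactive power: Q = Im(S) = 8.392 VAR.
Step 10 — Apparent power: |S| = 8.392 VA.
Step 11 — Power factor: PF = P/|S| = 0 (lagging).

(a) P = 0 W  (b) Q = 8.392 VAR  (c) S = 8.392 VA  (d) PF = 0 (lagging)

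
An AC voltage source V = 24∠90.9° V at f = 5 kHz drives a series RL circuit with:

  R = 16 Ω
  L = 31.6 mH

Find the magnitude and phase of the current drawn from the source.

Step 1 — Angular frequency: ω = 2π·f = 2π·5000 = 3.142e+04 rad/s.
Step 2 — Component impedances:
  R: Z = R = 16 Ω
  L: Z = jωL = j·3.142e+04·0.0316 = 0 + j992.7 Ω
Step 3 — Series combination: Z_total = R + L = 16 + j992.7 Ω = 992.9∠89.1° Ω.
Step 4 — Source phasor: V = 24∠90.9° V = -0.377 + j24 V.
Step 5 — Ohm's law: I = V / Z_total = (-0.377 + j24) / (16 + j992.7) = 0.02416 + j0.0007691 A.
Step 6 — Convert to polar: |I| = 0.02417 A, ∠I = 1.8°.

I = 0.02417∠1.8° A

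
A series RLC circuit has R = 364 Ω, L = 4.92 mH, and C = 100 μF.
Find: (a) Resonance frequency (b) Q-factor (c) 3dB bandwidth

Step 1 — Resonance condition Im(Z)=0 gives ω₀ = 1/√(LC).
Step 2 — ω₀ = 1/√(0.00492·0.0001) = 1426 rad/s.
Step 3 — f₀ = ω₀/(2π) = 226.9 Hz.
Step 4 — Series Q: Q = ω₀L/R = 1426·0.00492/364 = 0.01927.
Step 5 — 3dB bandwidth: Δω = ω₀/Q = 7.398e+04 rad/s; BW = Δω/(2π) = 1.177e+04 Hz.

(a) f₀ = 226.9 Hz  (b) Q = 0.01927  (c) BW = 1.177e+04 Hz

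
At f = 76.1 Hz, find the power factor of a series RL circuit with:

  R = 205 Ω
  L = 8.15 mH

Step 1 — Angular frequency: ω = 2π·f = 2π·76.1 = 478.2 rad/s.
Step 2 — Component impedances:
  R: Z = R = 205 Ω
  L: Z = jωL = j·478.2·0.00815 = 0 + j3.897 Ω
Step 3 — Series combination: Z_total = R + L = 205 + j3.897 Ω = 205∠1.1° Ω.
Step 4 — Power factor: PF = cos(φ) = Re(Z)/|Z| = 205/205.04 = 0.9998.
Step 5 — Type: Im(Z) = 3.897 ⇒ lagging (phase φ = 1.1°).

PF = 0.9998 (lagging, φ = 1.1°)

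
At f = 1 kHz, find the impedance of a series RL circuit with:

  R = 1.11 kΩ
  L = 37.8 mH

Step 1 — Angular frequency: ω = 2π·f = 2π·1000 = 6283 rad/s.
Step 2 — Component impedances:
  R: Z = R = 1110 Ω
  L: Z = jωL = j·6283·0.0378 = 0 + j237.5 Ω
Step 3 — Series combination: Z_total = R + L = 1110 + j237.5 Ω = 1135∠12.1° Ω.

Z = 1110 + j237.5 Ω = 1135∠12.1° Ω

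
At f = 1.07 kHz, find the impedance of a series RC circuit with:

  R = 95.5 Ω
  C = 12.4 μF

Step 1 — Angular frequency: ω = 2π·f = 2π·1070 = 6723 rad/s.
Step 2 — Component impedances:
  R: Z = R = 95.5 Ω
  C: Z = 1/(jωC) = -j/(ω·C) = 0 - j12 Ω
Step 3 — Series combination: Z_total = R + C = 95.5 - j12 Ω = 96.25∠-7.2° Ω.

Z = 95.5 - j12 Ω = 96.25∠-7.2° Ω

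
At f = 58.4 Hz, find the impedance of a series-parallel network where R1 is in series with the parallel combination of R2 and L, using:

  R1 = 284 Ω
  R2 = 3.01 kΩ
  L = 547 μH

Step 1 — Angular frequency: ω = 2π·f = 2π·58.4 = 366.9 rad/s.
Step 2 — Component impedances:
  R1: Z = R = 284 Ω
  R2: Z = R = 3010 Ω
  L: Z = jωL = j·366.9·0.000547 = 0 + j0.2007 Ω
Step 3 — Parallel branch: R2 || L = 1/(1/R2 + 1/L) = 1.338e-05 + j0.2007 Ω.
Step 4 — Series with R1: Z_total = R1 + (R2 || L) = 284 + j0.2007 Ω = 284∠0.0° Ω.

Z = 284 + j0.2007 Ω = 284∠0.0° Ω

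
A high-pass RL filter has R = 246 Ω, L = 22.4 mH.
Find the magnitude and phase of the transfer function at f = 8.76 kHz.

Step 1 — Angular frequency: ω = 2π·8760 = 5.504e+04 rad/s.
Step 2 — Transfer function: H(jω) = jωL/(R + jωL).
Step 3 — Numerator jωL = j·1233; denominator R + jωL = 246 + j1233.
Step 4 — H = 0.9617 + j0.1919.
Step 5 — Magnitude: |H| = 0.9807 (-0.2 dB); phase: φ = 11.3°.

|H| = 0.9807 (-0.2 dB), φ = 11.3°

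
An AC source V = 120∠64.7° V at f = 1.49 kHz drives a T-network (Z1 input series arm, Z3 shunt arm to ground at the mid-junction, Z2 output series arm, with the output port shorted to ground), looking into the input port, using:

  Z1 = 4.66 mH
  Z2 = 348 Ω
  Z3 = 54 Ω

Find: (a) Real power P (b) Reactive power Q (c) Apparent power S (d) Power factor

Step 1 — Angular frequency: ω = 2π·f = 2π·1490 = 9362 rad/s.
Step 2 — Component impedances:
  Z1: Z = jωL = j·9362·0.00466 = 0 + j43.63 Ω
  Z2: Z = R = 348 Ω
  Z3: Z = R = 54 Ω
Step 3 — With the output port shorted to ground, the output series arm Z2 runs from the junction to ground; the shunt arm Z3 also runs from the junction to ground. They appear in parallel: Z3 || Z2 = 46.75 Ω.
Step 4 — Series with input arm Z1: Z_in = Z1 + (Z3 || Z2) = 46.75 + j43.63 Ω = 63.94∠43.0° Ω.
Step 5 — Source phasor: V = 120∠64.7° V = 51.28 + j108.5 V.
Step 6 — Current: I = V / Z = 1.744 + j0.6932 A = 1.877∠21.7° A.
Step 7 — Complex power: S = V·I* = 164.6 + j153.7 VA.
Step 8 — Real power: P = Re(S) = 164.6 W.
Step 9 — Reactive power: Q = Im(S) = 153.7 VAR.
Step 10 — Apparent power: |S| = 225.2 VA.
Step 11 — Power factor: PF = P/|S| = 0.7311 (lagging).

(a) P = 164.6 W  (b) Q = 153.7 VAR  (c) S = 225.2 VA  (d) PF = 0.7311 (lagging)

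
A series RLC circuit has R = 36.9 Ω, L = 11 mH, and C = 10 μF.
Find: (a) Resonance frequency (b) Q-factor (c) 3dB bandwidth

Step 1 — Resonance: ω₀ = 1/√(LC) = 1/√(0.011·1e-05) = 3015 rad/s.
Step 2 — f₀ = ω₀/(2π) = 479.9 Hz.
Step 3 — Series Q: Q = ω₀L/R = 3015·0.011/36.9 = 0.8988.
Step 4 — Bandwidth: Δω = ω₀/Q = 3355 rad/s; BW = Δω/(2π) = 533.9 Hz.

(a) f₀ = 479.9 Hz  (b) Q = 0.8988  (c) BW = 533.9 Hz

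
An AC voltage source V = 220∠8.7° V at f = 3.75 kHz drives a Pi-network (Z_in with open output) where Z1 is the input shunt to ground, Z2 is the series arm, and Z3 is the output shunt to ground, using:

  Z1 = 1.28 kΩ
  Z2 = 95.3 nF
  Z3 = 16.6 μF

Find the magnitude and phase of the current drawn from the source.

Step 1 — Angular frequency: ω = 2π·f = 2π·3750 = 2.356e+04 rad/s.
Step 2 — Component impedances:
  Z1: Z = R = 1280 Ω
  Z2: Z = 1/(jωC) = -j/(ω·C) = 0 - j445.3 Ω
  Z3: Z = 1/(jωC) = -j/(ω·C) = 0 - j2.557 Ω
Step 3 — With open output, the series arm Z2 and the output shunt Z3 appear in series to ground: Z2 + Z3 = 0 - j447.9 Ω.
Step 4 — Parallel with input shunt Z1: Z_in = Z1 || (Z2 + Z3) = 139.6 - j399 Ω = 422.8∠-70.7° Ω.
Step 5 — Source phasor: V = 220∠8.7° V = 217.5 + j33.28 V.
Step 6 — Ohm's law: I = V / Z_total = (217.5 + j33.28) / (139.6 - j399) = 0.0956 + j0.5115 A.
Step 7 — Convert to polar: |I| = 0.5204 A, ∠I = 79.4°.

I = 0.5204∠79.4° A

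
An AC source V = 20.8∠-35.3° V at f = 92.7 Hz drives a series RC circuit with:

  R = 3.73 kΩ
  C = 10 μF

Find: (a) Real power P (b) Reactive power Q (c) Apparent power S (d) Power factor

Step 1 — Angular frequency: ω = 2π·f = 2π·92.7 = 582.5 rad/s.
Step 2 — Component impedances:
  R: Z = R = 3730 Ω
  C: Z = 1/(jωC) = -j/(ω·C) = 0 - j171.7 Ω
Step 3 — Series combination: Z_total = R + C = 3730 - j171.7 Ω = 3734∠-2.6° Ω.
Step 4 — Source phasor: V = 20.8∠-35.3° V = 16.98 - j12.02 V.
Step 5 — Current: I = V / Z = 0.00469 - j0.003007 A = 0.005571∠-32.7° A.
Step 6 — Complex power: S = V·I* = 0.1157 - j0.005328 VA.
Step 7 — Real power: P = Re(S) = 0.1157 W.
Step 8 — Reactive power: Q = Im(S) = -0.005328 VAR.
Step 9 — Apparent power: |S| = 0.1159 VA.
Step 10 — Power factor: PF = P/|S| = 0.9989 (leading).

(a) P = 0.1157 W  (b) Q = -0.005328 VAR  (c) S = 0.1159 VA  (d) PF = 0.9989 (leading)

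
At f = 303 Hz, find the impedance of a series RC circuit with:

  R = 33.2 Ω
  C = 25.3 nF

Step 1 — Angular frequency: ω = 2π·f = 2π·303 = 1904 rad/s.
Step 2 — Component impedances:
  R: Z = R = 33.2 Ω
  C: Z = 1/(jωC) = -j/(ω·C) = 0 - j2.076e+04 Ω
Step 3 — Series combination: Z_total = R + C = 33.2 - j2.076e+04 Ω = 2.076e+04∠-89.9° Ω.

Z = 33.2 - j2.076e+04 Ω = 2.076e+04∠-89.9° Ω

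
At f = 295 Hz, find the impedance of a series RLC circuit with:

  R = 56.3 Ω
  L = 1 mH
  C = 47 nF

Step 1 — Angular frequency: ω = 2π·f = 2π·295 = 1854 rad/s.
Step 2 — Component impedances:
  R: Z = R = 56.3 Ω
  L: Z = jωL = j·1854·0.001 = 0 + j1.854 Ω
  C: Z = 1/(jωC) = -j/(ω·C) = 0 - j1.148e+04 Ω
Step 3 — Series combination: Z_total = R + L + C = 56.3 - j1.148e+04 Ω = 1.148e+04∠-89.7° Ω.

Z = 56.3 - j1.148e+04 Ω = 1.148e+04∠-89.7° Ω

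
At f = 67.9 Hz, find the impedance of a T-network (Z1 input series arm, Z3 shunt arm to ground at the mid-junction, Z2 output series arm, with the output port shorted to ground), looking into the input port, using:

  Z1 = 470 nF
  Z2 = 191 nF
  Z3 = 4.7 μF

Step 1 — Angular frequency: ω = 2π·f = 2π·67.9 = 426.6 rad/s.
Step 2 — Component impedances:
  Z1: Z = 1/(jωC) = -j/(ω·C) = 0 - j4987 Ω
  Z2: Z = 1/(jωC) = -j/(ω·C) = 0 - j1.227e+04 Ω
  Z3: Z = 1/(jωC) = -j/(ω·C) = 0 - j498.7 Ω
Step 3 — With the output port shorted to ground, the output series arm Z2 runs from the junction to ground; the shunt arm Z3 also runs from the junction to ground. They appear in parallel: Z3 || Z2 = 0 - j479.2 Ω.
Step 4 — Series with input arm Z1: Z_in = Z1 + (Z3 || Z2) = 0 - j5466 Ω = 5466∠-90.0° Ω.

Z = 0 - j5466 Ω = 5466∠-90.0° Ω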